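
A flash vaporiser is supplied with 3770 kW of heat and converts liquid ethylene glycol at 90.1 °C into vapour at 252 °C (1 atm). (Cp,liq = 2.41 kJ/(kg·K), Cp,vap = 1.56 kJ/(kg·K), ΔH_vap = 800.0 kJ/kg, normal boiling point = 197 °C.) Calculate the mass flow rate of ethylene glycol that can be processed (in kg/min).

Δh = 2.41×(197−90.1) + 800.0 + 1.56×(252−197) = 1143.4 kJ/kg
Q = 3770 kW = 3770 kJ/s = 226200 kJ/min
ṁ = Q/Δh = 226200 / 1143.4 = 197.83 kg/min

ṁ = 198 kg/min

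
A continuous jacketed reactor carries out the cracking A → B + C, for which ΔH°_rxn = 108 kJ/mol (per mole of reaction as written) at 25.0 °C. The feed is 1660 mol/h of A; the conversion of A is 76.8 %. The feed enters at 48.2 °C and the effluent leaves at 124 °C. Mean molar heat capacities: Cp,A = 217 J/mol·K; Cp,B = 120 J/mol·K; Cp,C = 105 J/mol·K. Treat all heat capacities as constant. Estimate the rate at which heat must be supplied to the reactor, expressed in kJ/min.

Q_in = 2770 kJ/min

Extent of reaction ξ = 0.768 × 1660 = 1274.9 mol/h
Reaction term: ξ·ΔH°_rxn = 1274.9 × 108 = 137690 kJ/h
Sensible, feed 48.2→25 °C: -8357.1 kJ/h
Outlet flows (mol/h): A 385.12, B 1274.9, C 1274.9
Sensible, products 25→124 °C: 36671 kJ/h
Q = ΔH = 166000 kJ/h = 46.112 kW
Heat supplied = 2766.7 kJ/min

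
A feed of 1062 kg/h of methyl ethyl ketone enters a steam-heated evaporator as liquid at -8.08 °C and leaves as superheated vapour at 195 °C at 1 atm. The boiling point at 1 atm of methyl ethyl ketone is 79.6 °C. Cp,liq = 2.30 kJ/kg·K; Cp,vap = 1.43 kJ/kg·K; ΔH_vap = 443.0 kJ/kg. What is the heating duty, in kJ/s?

Q = 239 kJ/s

liquid -8.08→79.6 °C: 201.66 kJ/kg
vaporisation at 79.6 °C: 443 kJ/kg
vapour 79.6→195 °C: 165.02 kJ/kg
Δh = 201.66 + 443 + 165.02 = 809.69 kJ/kg
Q = ṁ·Δh = 1062 kg/h × 809.69 kJ/kg = 859890 kJ/h
|Q| = 238.86 kW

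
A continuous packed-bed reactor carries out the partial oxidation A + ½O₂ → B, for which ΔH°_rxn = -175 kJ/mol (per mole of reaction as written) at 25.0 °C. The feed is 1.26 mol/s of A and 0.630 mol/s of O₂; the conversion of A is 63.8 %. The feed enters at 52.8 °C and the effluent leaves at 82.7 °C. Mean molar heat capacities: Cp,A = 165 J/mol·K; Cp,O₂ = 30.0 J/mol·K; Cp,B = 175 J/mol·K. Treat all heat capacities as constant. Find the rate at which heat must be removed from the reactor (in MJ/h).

Extent of reaction ξ = 0.638 × 1.26 = 0.80388 mol/s
Reaction term: ξ·ΔH°_rxn = 0.80388 × -175 = -140.68 kJ/s
Sensible, feed 52.8→25 °C: -6.305 kJ/s
Outlet flows (mol/s): A 0.45612, O₂ 0.22806, B 0.80388
Sensible, products 25→82.7 °C: 12.854 kJ/s
Q = ΔH = -134.13 kJ/s = -134.13 kW
Heat removed = 482.87 MJ/h

Q_out = 483 MJ/h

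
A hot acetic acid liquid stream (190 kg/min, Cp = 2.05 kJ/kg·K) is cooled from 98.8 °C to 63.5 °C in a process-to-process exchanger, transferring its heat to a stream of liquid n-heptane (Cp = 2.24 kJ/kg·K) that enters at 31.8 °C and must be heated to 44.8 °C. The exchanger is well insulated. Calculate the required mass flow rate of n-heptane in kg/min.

ṁ_c = 472 kg/min

Heat released by hot stream: Q = 190 × 2.05 × (98.8 − 63.5) = 13749 kJ/min
Energy balance on cold side (adiabatic exchanger): Q = ṁ_c·Cp_c·(T_c,out − T_c,in)
ṁ_c = 13749 / [2.24 × (44.8 − 31.8)] = 472.16 kg/min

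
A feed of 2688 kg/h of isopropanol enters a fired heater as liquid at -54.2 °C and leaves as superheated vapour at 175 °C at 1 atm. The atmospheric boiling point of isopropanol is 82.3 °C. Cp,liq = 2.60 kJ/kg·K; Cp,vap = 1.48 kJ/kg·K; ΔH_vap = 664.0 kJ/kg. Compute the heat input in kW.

liquid -54.2→82.3 °C: 354.9 kJ/kg
vaporisation at 82.3 °C: 664 kJ/kg
vapour 82.3→175 °C: 137.2 kJ/kg
Δh = 354.9 + 664 + 137.2 = 1156.1 kJ/kg
Q = ṁ·Δh = 2688 kg/h × 1156.1 kJ/kg = 3.1076e+06 kJ/h
|Q| = 863.22 kW

Q = 863 kW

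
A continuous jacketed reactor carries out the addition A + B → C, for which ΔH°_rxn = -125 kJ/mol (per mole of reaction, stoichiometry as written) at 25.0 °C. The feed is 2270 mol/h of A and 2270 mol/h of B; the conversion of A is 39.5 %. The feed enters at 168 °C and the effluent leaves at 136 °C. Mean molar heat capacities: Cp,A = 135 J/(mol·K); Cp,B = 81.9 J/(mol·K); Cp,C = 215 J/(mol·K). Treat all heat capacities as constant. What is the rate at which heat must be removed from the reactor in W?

Extent of reaction ξ = 0.395 × 2270 = 896.65 mol/h
Reaction term: ξ·ΔH°_rxn = 896.65 × -125 = -112080 kJ/h
Sensible, feed 168→25 °C: -70408 kJ/h
Outlet flows (mol/h): A 1373.3, B 1373.3, C 896.65
Sensible, products 25→136 °C: 54463 kJ/h
Q = ΔH = -128030 kJ/h = -35.563 kW
Heat removed = 35563 W

Q_out = 35600 W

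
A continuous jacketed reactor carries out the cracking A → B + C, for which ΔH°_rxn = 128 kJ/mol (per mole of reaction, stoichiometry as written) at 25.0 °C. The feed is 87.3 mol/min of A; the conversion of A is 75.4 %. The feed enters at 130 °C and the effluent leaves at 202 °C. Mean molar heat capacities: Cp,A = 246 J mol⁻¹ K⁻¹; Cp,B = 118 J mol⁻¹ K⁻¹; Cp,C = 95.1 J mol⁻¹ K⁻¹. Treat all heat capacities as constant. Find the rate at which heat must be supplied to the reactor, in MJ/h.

Extent of reaction ξ = 0.754 × 87.3 = 65.824 mol/min
Reaction term: ξ·ΔH°_rxn = 65.824 × 128 = 8425.5 kJ/min
Sensible, feed 130→25 °C: -2255 kJ/min
Outlet flows (mol/min): A 21.476, B 65.824, C 65.824
Sensible, products 25→202 °C: 3417.9 kJ/min
Q = ΔH = 9588.4 kJ/min = 159.81 kW
Heat supplied = 575.31 MJ/h

Q_in = 575 MJ/h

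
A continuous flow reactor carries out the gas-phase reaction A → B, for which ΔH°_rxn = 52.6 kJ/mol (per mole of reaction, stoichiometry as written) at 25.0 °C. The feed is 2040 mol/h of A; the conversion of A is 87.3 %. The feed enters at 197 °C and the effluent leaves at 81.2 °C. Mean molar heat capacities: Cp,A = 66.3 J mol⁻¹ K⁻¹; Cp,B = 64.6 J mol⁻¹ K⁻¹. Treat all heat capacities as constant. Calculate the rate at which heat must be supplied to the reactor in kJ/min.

Extent of reaction ξ = 0.873 × 2040 = 1780.9 mol/h
Reaction term: ξ·ΔH°_rxn = 1780.9 × 52.6 = 93676 kJ/h
Sensible, feed 197→25 °C: -23263 kJ/h
Outlet flows (mol/h): A 259.08, B 1780.9
Sensible, products 25→81.2 °C: 7431 kJ/h
Q = ΔH = 77844 kJ/h = 21.623 kW
Heat supplied = 1297.4 kJ/min

Q_in = 1300 kJ/min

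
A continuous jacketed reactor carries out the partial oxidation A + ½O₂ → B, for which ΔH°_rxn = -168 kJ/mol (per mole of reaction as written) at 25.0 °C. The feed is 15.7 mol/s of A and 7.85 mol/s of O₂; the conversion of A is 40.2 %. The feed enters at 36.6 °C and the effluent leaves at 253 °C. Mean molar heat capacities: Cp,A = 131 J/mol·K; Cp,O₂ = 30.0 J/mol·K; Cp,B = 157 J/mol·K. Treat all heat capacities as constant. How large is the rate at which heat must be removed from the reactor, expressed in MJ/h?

Q_out = 1970 MJ/h

Extent of reaction ξ = 0.402 × 15.7 = 6.3114 mol/s
Reaction term: ξ·ΔH°_rxn = 6.3114 × -168 = -1060.3 kJ/s
Sensible, feed 36.6→25 °C: -26.59 kJ/s
Outlet flows (mol/s): A 9.3886, O₂ 4.6943, B 6.3114
Sensible, products 25→253 °C: 538.45 kJ/s
Q = ΔH = -548.45 kJ/s = -548.45 kW
Heat removed = 1974.4 MJ/h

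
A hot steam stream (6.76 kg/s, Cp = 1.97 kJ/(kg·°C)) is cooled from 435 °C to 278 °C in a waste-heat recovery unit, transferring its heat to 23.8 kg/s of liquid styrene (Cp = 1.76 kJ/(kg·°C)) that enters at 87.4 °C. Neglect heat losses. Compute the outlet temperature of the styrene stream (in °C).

T_c,out = 137 °C

Heat released by hot stream: Q = 6.76 × 1.97 × (435 − 278) = 2090.8 kJ/s
Energy balance on cold side (adiabatic exchanger): Q = ṁ_c·Cp_c·(T_c,out − T_c,in)
T_c,out = 87.4 + 2090.8/(23.8 × 1.76) = 137.31 °C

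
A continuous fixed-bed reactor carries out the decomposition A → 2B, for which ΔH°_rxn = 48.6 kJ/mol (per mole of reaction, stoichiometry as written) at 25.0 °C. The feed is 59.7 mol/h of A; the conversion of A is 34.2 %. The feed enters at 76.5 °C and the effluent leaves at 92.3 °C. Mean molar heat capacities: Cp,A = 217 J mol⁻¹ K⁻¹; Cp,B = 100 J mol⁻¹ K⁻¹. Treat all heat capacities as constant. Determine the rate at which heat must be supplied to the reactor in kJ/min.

Q_in = 19.6 kJ/min

Extent of reaction ξ = 0.342 × 59.7 = 20.417 mol/h
Reaction term: ξ·ΔH°_rxn = 20.417 × 48.6 = 992.29 kJ/h
Sensible, feed 76.5→25 °C: -667.18 kJ/h
Outlet flows (mol/h): A 39.283, B 40.835
Sensible, products 25→92.3 °C: 848.51 kJ/h
Q = ΔH = 1173.6 kJ/h = 0.326 kW
Heat supplied = 19.56 kJ/min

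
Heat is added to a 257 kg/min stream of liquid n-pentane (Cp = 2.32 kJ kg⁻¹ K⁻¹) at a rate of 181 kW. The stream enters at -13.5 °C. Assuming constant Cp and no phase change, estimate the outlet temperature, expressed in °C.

T_out = 4.71 °C

Q = 181 kW = 10860 kJ/min
ΔT = Q/(ṁ·Cp) = 10860/(257×2.32) = 18.214 K
T_out = -13.5 + 18.214 = 4.7141 °C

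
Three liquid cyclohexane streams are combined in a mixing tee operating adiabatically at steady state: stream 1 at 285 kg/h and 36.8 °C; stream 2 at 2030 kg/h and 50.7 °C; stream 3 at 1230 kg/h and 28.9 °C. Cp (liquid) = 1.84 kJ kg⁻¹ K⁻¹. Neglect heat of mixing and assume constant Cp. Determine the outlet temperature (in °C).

Adiabatic, steady state ⇒ Σ ṁᵢCp,ᵢ(T_out − Tᵢ) = 0
T_out = Σ ṁᵢCp,ᵢTᵢ / Σ ṁᵢCp,ᵢ
      = 274080 / 6522.8 = 42.019 °C

T_out = 42.0 °C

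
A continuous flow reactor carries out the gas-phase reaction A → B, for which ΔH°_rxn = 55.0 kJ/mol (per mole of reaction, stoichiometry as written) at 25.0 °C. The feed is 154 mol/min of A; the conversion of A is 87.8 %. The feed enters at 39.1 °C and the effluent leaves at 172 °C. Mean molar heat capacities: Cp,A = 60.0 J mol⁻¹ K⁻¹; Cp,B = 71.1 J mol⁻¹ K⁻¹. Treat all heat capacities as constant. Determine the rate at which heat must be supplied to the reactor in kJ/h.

Q_in = 533000 kJ/h

Extent of reaction ξ = 0.878 × 154 = 135.21 mol/min
Reaction term: ξ·ΔH°_rxn = 135.21 × 55.0 = 7436.7 kJ/min
Sensible, feed 39.1→25 °C: -130.28 kJ/min
Outlet flows (mol/min): A 18.788, B 135.21
Sensible, products 25→172 °C: 1578.9 kJ/min
Q = ΔH = 8885.3 kJ/min = 148.09 kW
Heat supplied = 533120 kJ/h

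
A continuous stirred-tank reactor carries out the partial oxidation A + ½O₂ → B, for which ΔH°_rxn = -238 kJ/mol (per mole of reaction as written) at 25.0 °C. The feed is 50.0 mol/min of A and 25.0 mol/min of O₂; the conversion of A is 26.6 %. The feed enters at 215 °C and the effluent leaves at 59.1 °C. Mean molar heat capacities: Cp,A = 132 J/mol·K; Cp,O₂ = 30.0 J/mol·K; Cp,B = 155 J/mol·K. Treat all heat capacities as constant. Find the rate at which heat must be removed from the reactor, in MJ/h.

Extent of reaction ξ = 0.266 × 50.0 = 13.3 mol/min
Reaction term: ξ·ΔH°_rxn = 13.3 × -238 = -3165.4 kJ/min
Sensible, feed 215→25 °C: -1396.5 kJ/min
Outlet flows (mol/min): A 36.7, O₂ 18.35, B 13.3
Sensible, products 25→59.1 °C: 254.26 kJ/min
Q = ΔH = -4307.6 kJ/min = -71.794 kW
Heat removed = 258.46 MJ/h

Q_out = 258 MJ/h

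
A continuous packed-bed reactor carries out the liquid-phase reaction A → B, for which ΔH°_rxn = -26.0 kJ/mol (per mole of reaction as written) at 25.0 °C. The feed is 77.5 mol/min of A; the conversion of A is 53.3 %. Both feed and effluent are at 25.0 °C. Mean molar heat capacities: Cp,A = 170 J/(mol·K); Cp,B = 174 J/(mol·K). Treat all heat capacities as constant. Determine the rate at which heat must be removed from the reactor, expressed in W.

Q_out = 17900 W

Extent of reaction ξ = 0.533 × 77.5 = 41.308 mol/min
Reaction term: ξ·ΔH°_rxn = 41.308 × -26.0 = -1074 kJ/min
Q = ΔH = -1074 kJ/min = -17.9 kW
Heat removed = 17900 W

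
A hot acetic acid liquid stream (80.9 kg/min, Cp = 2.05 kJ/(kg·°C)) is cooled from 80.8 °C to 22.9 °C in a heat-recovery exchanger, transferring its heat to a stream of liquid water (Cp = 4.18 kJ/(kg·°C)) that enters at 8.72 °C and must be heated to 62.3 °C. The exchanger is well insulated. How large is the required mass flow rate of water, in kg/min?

Heat released by hot stream: Q = 80.9 × 2.05 × (80.8 − 22.9) = 9602.4 kJ/min
Energy balance on cold side (adiabatic exchanger): Q = ṁ_c·Cp_c·(T_c,out − T_c,in)
ṁ_c = 9602.4 / [4.18 × (62.3 − 8.72)] = 42.875 kg/min

ṁ_c = 42.9 kg/min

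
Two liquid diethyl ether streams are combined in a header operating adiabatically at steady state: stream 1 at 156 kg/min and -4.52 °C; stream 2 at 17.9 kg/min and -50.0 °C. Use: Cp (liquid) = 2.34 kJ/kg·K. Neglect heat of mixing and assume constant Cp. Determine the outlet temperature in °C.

No heat crosses the boundary, so H_out = H_in.
T_out = Σ ṁᵢCp,ᵢTᵢ / Σ ṁᵢCp,ᵢ
      = -3744.3 / 406.93 = -9.2014 °C

T_out = -9.20 °C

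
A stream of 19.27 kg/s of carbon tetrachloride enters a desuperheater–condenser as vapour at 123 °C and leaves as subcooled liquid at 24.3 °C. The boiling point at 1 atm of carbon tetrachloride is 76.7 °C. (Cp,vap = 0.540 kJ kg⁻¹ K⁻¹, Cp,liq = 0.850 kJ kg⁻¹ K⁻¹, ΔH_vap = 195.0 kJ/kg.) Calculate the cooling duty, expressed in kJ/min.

vapour 123→76.7 °C: -25.002 kJ/kg
condensation at 76.7 °C: -195 kJ/kg
liquid 76.7→24.3 °C: -44.54 kJ/kg
Δh = -25.002 + -195 + -44.54 = -264.54 kJ/kg
Q = ṁ·Δh = 19.27 kg/s × -264.54 kJ/kg = -5097.7 kJ/s
|Q| = 5097.7 kW = 305860 kJ/min

Q_c = 306000 kJ/min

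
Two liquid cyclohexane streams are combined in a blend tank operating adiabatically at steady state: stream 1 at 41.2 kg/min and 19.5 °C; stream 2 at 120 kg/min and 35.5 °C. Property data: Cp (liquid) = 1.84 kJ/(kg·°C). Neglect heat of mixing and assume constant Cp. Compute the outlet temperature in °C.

No heat crosses the boundary, so H_out = H_in.
T_out = Σ ṁᵢCp,ᵢTᵢ / Σ ṁᵢCp,ᵢ
      = 9316.7 / 296.61 = 31.411 °C

T_out = 31.4 °C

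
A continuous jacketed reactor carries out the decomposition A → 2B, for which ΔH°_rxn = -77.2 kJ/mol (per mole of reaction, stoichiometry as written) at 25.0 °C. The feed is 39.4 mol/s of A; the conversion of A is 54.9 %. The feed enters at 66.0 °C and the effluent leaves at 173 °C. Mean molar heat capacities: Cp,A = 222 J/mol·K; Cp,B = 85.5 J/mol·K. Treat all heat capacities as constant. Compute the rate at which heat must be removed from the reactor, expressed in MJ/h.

Q_out = 3230 MJ/h

Extent of reaction ξ = 0.549 × 39.4 = 21.631 mol/s
Reaction term: ξ·ΔH°_rxn = 21.631 × -77.2 = -1669.9 kJ/s
Sensible, feed 66.0→25 °C: -358.62 kJ/s
Outlet flows (mol/s): A 17.769, B 43.261
Sensible, products 25→173 °C: 1131.3 kJ/s
Q = ΔH = -897.24 kJ/s = -897.24 kW
Heat removed = 3230.1 MJ/h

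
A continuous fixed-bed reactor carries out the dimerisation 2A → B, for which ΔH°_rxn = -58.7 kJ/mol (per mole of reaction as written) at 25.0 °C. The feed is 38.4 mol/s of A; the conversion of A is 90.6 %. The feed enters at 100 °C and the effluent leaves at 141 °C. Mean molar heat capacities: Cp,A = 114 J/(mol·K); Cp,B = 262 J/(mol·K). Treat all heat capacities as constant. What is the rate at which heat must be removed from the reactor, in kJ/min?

Q_out = 46400 kJ/min

Extent of reaction ξ = 0.906 × 38.4 / 2 = 17.395 mol/s
Reaction term: ξ·ΔH°_rxn = 17.395 × -58.7 = -1021.1 kJ/s
Sensible, feed 100→25 °C: -328.32 kJ/s
Outlet flows (mol/s): A 3.6096, B 17.395
Sensible, products 25→141 °C: 576.41 kJ/s
Q = ΔH = -773.01 kJ/s = -773.01 kW
Heat removed = 46381 kJ/min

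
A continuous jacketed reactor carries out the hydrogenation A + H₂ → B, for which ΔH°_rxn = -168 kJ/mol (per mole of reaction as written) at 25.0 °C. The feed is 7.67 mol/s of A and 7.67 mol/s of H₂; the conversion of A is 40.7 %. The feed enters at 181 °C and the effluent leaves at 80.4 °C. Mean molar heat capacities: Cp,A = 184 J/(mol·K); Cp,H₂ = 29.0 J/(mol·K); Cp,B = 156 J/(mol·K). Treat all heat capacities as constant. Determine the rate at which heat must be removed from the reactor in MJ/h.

Extent of reaction ξ = 0.407 × 7.67 = 3.1217 mol/s
Reaction term: ξ·ΔH°_rxn = 3.1217 × -168 = -524.44 kJ/s
Sensible, feed 181→25 °C: -254.86 kJ/s
Outlet flows (mol/s): A 4.5483, H₂ 4.5483, B 3.1217
Sensible, products 25→80.4 °C: 80.65 kJ/s
Q = ΔH = -698.65 kJ/s = -698.65 kW
Heat removed = 2515.2 MJ/h

Q_out = 2520 MJ/h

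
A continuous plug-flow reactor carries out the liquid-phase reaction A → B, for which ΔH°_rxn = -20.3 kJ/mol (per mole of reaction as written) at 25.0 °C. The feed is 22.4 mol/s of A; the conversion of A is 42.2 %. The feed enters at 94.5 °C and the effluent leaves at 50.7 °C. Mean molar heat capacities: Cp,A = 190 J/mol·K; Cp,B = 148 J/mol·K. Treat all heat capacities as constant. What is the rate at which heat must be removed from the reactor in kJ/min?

Q_out = 23300 kJ/min

Extent of reaction ξ = 0.422 × 22.4 = 9.4528 mol/s
Reaction term: ξ·ΔH°_rxn = 9.4528 × -20.3 = -191.89 kJ/s
Sensible, feed 94.5→25 °C: -295.79 kJ/s
Outlet flows (mol/s): A 12.947, B 9.4528
Sensible, products 25→50.7 °C: 99.176 kJ/s
Q = ΔH = -388.51 kJ/s = -388.51 kW
Heat removed = 23310 kJ/min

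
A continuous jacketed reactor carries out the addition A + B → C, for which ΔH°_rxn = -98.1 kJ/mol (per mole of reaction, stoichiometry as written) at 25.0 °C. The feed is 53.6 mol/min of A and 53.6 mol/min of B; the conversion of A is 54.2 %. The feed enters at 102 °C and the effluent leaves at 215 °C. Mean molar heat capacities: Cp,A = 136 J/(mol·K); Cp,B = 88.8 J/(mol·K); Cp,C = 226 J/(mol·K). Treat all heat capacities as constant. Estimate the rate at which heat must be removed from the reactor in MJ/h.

Extent of reaction ξ = 0.542 × 53.6 = 29.051 mol/min
Reaction term: ξ·ΔH°_rxn = 29.051 × -98.1 = -2849.9 kJ/min
Sensible, feed 102→25 °C: -927.79 kJ/min
Outlet flows (mol/min): A 24.549, B 24.549, C 29.051
Sensible, products 25→215 °C: 2296 kJ/min
Q = ΔH = -1481.7 kJ/min = -24.696 kW
Heat removed = 88.904 MJ/h

Q_out = 88.9 MJ/h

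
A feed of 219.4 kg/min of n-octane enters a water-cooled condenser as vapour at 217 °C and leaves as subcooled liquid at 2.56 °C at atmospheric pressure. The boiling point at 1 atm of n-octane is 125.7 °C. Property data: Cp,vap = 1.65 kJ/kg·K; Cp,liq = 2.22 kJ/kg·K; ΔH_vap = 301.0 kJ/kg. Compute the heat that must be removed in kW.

Q_c = 2650 kW

vapour 217→125.7 °C: -150.64 kJ/kg
condensation at 125.7 °C: -301 kJ/kg
liquid 125.7→2.56 °C: -273.37 kJ/kg
Δh = -150.64 + -301 + -273.37 = -725.02 kJ/kg
Q = ṁ·Δh = 219.4 kg/min × -725.02 kJ/kg = -159070 kJ/min
|Q| = 2651.1 kW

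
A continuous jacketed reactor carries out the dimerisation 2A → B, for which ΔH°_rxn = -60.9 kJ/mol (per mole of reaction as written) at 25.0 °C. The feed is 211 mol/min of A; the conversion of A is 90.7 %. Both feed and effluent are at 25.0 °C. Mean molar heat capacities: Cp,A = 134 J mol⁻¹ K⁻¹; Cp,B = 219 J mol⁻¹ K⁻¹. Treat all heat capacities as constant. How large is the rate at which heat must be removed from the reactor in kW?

Extent of reaction ξ = 0.907 × 211 / 2 = 95.689 mol/min
Reaction term: ξ·ΔH°_rxn = 95.689 × -60.9 = -5827.4 kJ/min
Q = ΔH = -5827.4 kJ/min = -97.124 kW
Heat removed = 97.124 kW

Q_out = 97.1 kW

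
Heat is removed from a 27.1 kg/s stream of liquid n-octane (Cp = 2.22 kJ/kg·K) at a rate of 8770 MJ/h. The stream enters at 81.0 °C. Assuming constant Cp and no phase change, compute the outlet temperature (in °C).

T_out = 40.5 °C

Q = 8770 MJ/h = 2436.1 kJ/s
ΔT = Q/(ṁ·Cp) = 2436.1/(27.1×2.22) = 40.493 K
T_out = 81.0 − 40.493 = 40.507 °C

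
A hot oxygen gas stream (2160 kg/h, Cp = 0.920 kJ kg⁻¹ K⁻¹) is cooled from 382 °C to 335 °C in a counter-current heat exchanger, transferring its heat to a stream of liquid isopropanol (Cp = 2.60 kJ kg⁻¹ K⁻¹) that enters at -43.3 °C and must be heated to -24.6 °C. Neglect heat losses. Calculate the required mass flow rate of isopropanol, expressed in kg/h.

ṁ_c = 1920 kg/h

Heat released by hot stream: Q = 2160 × 0.920 × (382 − 335) = 93398 kJ/h
Energy balance on cold side (adiabatic exchanger): Q = ṁ_c·Cp_c·(T_c,out − T_c,in)
ṁ_c = 93398 / [2.60 × (-24.6 − -43.3)] = 1921 kg/h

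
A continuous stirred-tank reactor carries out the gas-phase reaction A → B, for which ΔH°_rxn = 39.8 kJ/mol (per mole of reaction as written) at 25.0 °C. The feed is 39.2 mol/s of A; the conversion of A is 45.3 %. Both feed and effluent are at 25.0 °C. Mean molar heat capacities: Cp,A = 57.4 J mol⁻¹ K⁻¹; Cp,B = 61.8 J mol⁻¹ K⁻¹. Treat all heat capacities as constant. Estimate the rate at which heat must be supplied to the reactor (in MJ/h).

Q_in = 2540 MJ/h

Extent of reaction ξ = 0.453 × 39.2 = 17.758 mol/s
Reaction term: ξ·ΔH°_rxn = 17.758 × 39.8 = 706.75 kJ/s
Q = ΔH = 706.75 kJ/s = 706.75 kW
Heat supplied = 2544.3 MJ/h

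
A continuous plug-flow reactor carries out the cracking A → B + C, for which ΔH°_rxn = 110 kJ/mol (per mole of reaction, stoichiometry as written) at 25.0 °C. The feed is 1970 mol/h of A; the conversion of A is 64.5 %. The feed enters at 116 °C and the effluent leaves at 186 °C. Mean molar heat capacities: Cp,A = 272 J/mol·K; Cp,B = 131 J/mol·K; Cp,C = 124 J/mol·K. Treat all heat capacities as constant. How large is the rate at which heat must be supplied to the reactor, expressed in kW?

Q_in = 48.3 kW

Extent of reaction ξ = 0.645 × 1970 = 1270.7 mol/h
Reaction term: ξ·ΔH°_rxn = 1270.7 × 110 = 139770 kJ/h
Sensible, feed 116→25 °C: -48761 kJ/h
Outlet flows (mol/h): A 699.35, B 1270.7, C 1270.7
Sensible, products 25→186 °C: 82792 kJ/h
Q = ΔH = 173800 kJ/h = 48.278 kW
Heat supplied = 48.278 kW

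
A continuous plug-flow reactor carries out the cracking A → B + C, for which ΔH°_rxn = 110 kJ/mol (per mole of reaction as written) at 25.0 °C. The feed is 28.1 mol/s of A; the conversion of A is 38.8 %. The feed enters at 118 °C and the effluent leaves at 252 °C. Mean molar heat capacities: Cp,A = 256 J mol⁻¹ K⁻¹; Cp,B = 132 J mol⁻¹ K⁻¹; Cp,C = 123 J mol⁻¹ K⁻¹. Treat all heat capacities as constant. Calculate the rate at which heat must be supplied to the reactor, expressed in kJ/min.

Q_in = 130000 kJ/min

Extent of reaction ξ = 0.388 × 28.1 = 10.903 mol/s
Reaction term: ξ·ΔH°_rxn = 10.903 × 110 = 1199.3 kJ/s
Sensible, feed 118→25 °C: -669 kJ/s
Outlet flows (mol/s): A 17.197, B 10.903, C 10.903
Sensible, products 25→252 °C: 1630.5 kJ/s
Q = ΔH = 2160.8 kJ/s = 2160.8 kW
Heat supplied = 129650 kJ/min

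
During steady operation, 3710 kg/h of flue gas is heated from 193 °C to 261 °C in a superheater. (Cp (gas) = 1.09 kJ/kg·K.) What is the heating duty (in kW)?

Q = 76.4 kW

Q = ṁ·Cp·ΔT = 3710 × 1.09 × (261 − 193) = 274990 kJ/h
Converting: 274990 / 3600 s = 76.385 kW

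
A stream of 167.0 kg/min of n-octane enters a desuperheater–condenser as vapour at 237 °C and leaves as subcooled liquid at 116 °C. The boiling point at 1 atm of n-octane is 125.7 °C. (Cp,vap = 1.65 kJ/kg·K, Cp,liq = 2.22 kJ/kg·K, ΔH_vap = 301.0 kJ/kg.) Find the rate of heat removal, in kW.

vapour 237→125.7 °C: -183.64 kJ/kg
condensation at 125.7 °C: -301 kJ/kg
liquid 125.7→116 °C: -21.534 kJ/kg
Δh = -183.64 + -301 + -21.534 = -506.18 kJ/kg
Q = ṁ·Δh = 167.0 kg/min × -506.18 kJ/kg = -84532 kJ/min
|Q| = 1408.9 kW

Q_c = 1410 kW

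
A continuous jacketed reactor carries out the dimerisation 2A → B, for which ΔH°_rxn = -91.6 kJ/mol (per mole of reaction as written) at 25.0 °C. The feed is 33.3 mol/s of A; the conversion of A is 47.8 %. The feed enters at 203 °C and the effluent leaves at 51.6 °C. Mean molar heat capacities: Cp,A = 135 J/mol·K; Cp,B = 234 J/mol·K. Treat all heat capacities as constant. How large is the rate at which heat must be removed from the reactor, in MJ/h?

Extent of reaction ξ = 0.478 × 33.3 / 2 = 7.9587 mol/s
Reaction term: ξ·ΔH°_rxn = 7.9587 × -91.6 = -729.02 kJ/s
Sensible, feed 203→25 °C: -800.2 kJ/s
Outlet flows (mol/s): A 17.383, B 7.9587
Sensible, products 25→51.6 °C: 111.96 kJ/s
Q = ΔH = -1417.3 kJ/s = -1417.3 kW
Heat removed = 5102.1 MJ/h

Q_out = 5100 MJ/h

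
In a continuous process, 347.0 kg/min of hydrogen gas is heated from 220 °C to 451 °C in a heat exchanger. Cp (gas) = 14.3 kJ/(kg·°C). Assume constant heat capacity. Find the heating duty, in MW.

Q = 19.1 MW

Q = ṁ·Cp·ΔT = 347.0 × 14.3 × (451 − 220) = 1.1462e+06 kJ/min
Converting: 1.1462e+06 / 60 s = 19104 kW
Heating duty = 19.104 MW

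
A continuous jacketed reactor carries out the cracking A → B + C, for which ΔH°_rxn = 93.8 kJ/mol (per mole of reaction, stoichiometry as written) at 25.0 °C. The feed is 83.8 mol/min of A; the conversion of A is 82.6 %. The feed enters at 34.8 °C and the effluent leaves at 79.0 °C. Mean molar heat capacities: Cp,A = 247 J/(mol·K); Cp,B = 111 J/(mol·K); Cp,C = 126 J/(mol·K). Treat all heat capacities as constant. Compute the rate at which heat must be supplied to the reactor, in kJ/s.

Extent of reaction ξ = 0.826 × 83.8 = 69.219 mol/min
Reaction term: ξ·ΔH°_rxn = 69.219 × 93.8 = 6492.7 kJ/min
Sensible, feed 34.8→25 °C: -202.85 kJ/min
Outlet flows (mol/min): A 14.581, B 69.219, C 69.219
Sensible, products 25→79.0 °C: 1080.3 kJ/min
Q = ΔH = 7370.2 kJ/min = 122.84 kW
Heat supplied = 122.84 kJ/s

Q_in = 123 kJ/s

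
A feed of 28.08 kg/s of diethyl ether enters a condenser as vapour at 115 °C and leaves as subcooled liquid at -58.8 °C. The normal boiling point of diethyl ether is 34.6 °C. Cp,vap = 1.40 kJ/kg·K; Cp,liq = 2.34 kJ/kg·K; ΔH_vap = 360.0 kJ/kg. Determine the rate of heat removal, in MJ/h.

Q_c = 69900 MJ/h

vapour 115→34.6 °C: -112.56 kJ/kg
condensation at 34.6 °C: -360 kJ/kg
liquid 34.6→-58.8 °C: -218.56 kJ/kg
Δh = -112.56 + -360 + -218.56 = -691.12 kJ/kg
Q = ṁ·Δh = 28.08 kg/s × -691.12 kJ/kg = -19407 kJ/s
|Q| = 19407 kW = 69864 MJ/h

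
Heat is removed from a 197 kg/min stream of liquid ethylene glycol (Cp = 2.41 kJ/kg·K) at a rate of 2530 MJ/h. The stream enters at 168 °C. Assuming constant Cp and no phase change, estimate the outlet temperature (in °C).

Q = 2530 MJ/h = 42167 kJ/min
ΔT = Q/(ṁ·Cp) = 42167/(197×2.41) = 88.815 K
T_out = 168 − 88.815 = 79.185 °C

T_out = 79.2 °C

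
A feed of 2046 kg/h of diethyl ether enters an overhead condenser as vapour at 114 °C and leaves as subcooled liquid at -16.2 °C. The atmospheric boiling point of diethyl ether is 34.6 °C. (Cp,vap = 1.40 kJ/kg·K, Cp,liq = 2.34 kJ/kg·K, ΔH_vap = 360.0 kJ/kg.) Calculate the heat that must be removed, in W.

Q_c = 335000 W

vapour 114→34.6 °C: -111.16 kJ/kg
condensation at 34.6 °C: -360 kJ/kg
liquid 34.6→-16.2 °C: -118.87 kJ/kg
Δh = -111.16 + -360 + -118.87 = -590.03 kJ/kg
Q = ṁ·Δh = 2046 kg/h × -590.03 kJ/kg = -1.2072e+06 kJ/h
|Q| = 335.33 kW = 335330 W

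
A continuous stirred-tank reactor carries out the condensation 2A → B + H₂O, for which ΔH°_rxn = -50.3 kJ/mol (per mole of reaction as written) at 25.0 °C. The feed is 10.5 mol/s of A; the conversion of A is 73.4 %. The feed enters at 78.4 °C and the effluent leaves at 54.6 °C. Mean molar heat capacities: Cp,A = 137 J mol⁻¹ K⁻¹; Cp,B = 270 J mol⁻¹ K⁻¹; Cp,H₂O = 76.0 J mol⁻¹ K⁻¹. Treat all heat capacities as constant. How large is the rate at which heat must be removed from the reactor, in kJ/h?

Q_out = 791000 kJ/h

Extent of reaction ξ = 0.734 × 10.5 / 2 = 3.8535 mol/s
Reaction term: ξ·ΔH°_rxn = 3.8535 × -50.3 = -193.83 kJ/s
Sensible, feed 78.4→25 °C: -76.816 kJ/s
Outlet flows (mol/s): A 2.793, B 3.8535, H₂O 3.8535
Sensible, products 25→54.6 °C: 50.792 kJ/s
Q = ΔH = -219.85 kJ/s = -219.85 kW
Heat removed = 791480 kJ/h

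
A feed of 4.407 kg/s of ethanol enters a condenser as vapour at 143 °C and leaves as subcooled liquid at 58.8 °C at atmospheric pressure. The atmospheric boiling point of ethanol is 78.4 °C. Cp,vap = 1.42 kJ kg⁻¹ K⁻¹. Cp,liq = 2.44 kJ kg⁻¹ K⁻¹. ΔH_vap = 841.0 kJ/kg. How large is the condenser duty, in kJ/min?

Q_c = 259000 kJ/min

vapour 143→78.4 °C: -91.732 kJ/kg
condensation at 78.4 °C: -841 kJ/kg
liquid 78.4→58.8 °C: -47.824 kJ/kg
Δh = -91.732 + -841 + -47.824 = -980.56 kJ/kg
Q = ṁ·Δh = 4.407 kg/s × -980.56 kJ/kg = -4321.3 kJ/s
|Q| = 4321.3 kW = 259280 kJ/min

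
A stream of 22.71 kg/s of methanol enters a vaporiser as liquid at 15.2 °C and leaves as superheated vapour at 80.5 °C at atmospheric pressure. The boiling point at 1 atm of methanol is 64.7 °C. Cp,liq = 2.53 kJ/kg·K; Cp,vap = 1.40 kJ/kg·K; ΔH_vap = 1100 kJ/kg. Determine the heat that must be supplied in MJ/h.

Q = 102000 MJ/h

liquid 15.2→64.7 °C: 125.23 kJ/kg
vaporisation at 64.7 °C: 1100 kJ/kg
vapour 64.7→80.5 °C: 22.12 kJ/kg
Δh = 125.23 + 1100 + 22.12 = 1247.4 kJ/kg
Q = ṁ·Δh = 22.71 kg/s × 1247.4 kJ/kg = 28327 kJ/s
|Q| = 28327 kW = 101980 MJ/h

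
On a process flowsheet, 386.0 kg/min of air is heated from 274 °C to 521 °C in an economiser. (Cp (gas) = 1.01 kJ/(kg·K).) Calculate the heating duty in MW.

Q = 1.60 MW

Q = ṁ·Cp·ΔT = 386.0 × 1.01 × (521 − 274) = 96295 kJ/min
Converting: 96295 / 60 s = 1604.9 kW
Heating duty = 1.6049 MW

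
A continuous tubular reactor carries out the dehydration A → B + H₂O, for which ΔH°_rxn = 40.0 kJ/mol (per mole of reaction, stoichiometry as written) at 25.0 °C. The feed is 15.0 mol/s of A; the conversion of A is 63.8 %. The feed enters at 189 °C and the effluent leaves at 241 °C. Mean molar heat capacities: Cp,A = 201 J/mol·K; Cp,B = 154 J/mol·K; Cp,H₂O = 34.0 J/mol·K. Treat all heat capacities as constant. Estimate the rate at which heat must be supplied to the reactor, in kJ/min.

Extent of reaction ξ = 0.638 × 15.0 = 9.57 mol/s
Reaction term: ξ·ΔH°_rxn = 9.57 × 40.0 = 382.8 kJ/s
Sensible, feed 189→25 °C: -494.46 kJ/s
Outlet flows (mol/s): A 5.43, B 9.57, H₂O 9.57
Sensible, products 25→241 °C: 624.37 kJ/s
Q = ΔH = 512.71 kJ/s = 512.71 kW
Heat supplied = 30762 kJ/min

Q_in = 30800 kJ/min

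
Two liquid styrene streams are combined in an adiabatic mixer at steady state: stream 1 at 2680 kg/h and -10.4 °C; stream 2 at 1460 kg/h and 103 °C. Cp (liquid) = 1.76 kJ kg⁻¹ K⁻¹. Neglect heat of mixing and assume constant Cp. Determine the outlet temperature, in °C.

T_out = 29.6 °C

Energy balance with Q = 0: Σ ṁᵢCp,ᵢ(T_out − Tᵢ) = 0
Σ ṁᵢCp,ᵢTᵢ = 2680×1.76×-10.4 + 1460×1.76×103 = 215610
Σ ṁᵢCp,ᵢ = 2680×1.76 + 1460×1.76 = 7286.4
T_out = 215610 / 7286.4 = 29.591 °C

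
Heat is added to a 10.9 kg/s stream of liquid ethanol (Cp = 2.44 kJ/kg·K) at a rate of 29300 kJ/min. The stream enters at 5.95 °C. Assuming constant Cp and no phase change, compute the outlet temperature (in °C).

T_out = 24.3 °C

Q = 29300 kJ/min = 488.33 kJ/s
ΔT = Q/(ṁ·Cp) = 488.33/(10.9×2.44) = 18.361 K
T_out = 5.95 + 18.361 = 24.311 °C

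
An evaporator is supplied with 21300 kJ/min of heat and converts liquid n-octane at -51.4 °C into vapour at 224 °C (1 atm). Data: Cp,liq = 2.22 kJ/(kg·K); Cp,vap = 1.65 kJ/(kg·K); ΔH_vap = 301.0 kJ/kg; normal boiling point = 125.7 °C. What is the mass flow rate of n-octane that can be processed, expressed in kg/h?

Δh = 2.22×(125.7−-51.4) + 301.0 + 1.65×(224−125.7) = 856.36 kJ/kg
Q = 21300 kJ/min = 355 kJ/s = 1.278e+06 kJ/h
ṁ = Q/Δh = 1.278e+06 / 856.36 = 1492.4 kg/h

ṁ = 1490 kg/h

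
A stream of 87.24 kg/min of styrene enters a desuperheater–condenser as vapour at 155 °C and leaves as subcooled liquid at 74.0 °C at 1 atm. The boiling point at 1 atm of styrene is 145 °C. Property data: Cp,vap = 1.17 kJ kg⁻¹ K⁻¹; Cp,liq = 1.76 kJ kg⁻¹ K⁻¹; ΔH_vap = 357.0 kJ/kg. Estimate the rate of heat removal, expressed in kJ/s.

Q_c = 718 kJ/s

vapour 155→145 °C: -11.7 kJ/kg
condensation at 145 °C: -357 kJ/kg
liquid 145→74.0 °C: -124.96 kJ/kg
Δh = -11.7 + -357 + -124.96 = -493.66 kJ/kg
Q = ṁ·Δh = 87.24 kg/min × -493.66 kJ/kg = -43067 kJ/min
|Q| = 717.78 kW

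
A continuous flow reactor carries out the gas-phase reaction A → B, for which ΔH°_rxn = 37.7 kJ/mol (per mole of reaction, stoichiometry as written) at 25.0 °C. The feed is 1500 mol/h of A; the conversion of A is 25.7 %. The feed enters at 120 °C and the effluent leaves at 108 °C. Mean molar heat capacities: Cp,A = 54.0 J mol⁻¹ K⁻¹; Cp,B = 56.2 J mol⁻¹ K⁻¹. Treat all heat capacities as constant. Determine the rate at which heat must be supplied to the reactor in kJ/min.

Extent of reaction ξ = 0.257 × 1500 = 385.5 mol/h
Reaction term: ξ·ΔH°_rxn = 385.5 × 37.7 = 14533 kJ/h
Sensible, feed 120→25 °C: -7695 kJ/h
Outlet flows (mol/h): A 1114.5, B 385.5
Sensible, products 25→108 °C: 6793.4 kJ/h
Q = ΔH = 13632 kJ/h = 3.7866 kW
Heat supplied = 227.2 kJ/min

Q_in = 227 kJ/min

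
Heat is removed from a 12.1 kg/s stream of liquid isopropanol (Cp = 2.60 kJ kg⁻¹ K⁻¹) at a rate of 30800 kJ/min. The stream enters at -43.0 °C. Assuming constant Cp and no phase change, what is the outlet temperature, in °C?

T_out = -59.3 °C

Q = 30800 kJ/min = 513.33 kJ/s
ΔT = Q/(ṁ·Cp) = 513.33/(12.1×2.60) = 16.317 K
T_out = -43.0 − 16.317 = -59.317 °C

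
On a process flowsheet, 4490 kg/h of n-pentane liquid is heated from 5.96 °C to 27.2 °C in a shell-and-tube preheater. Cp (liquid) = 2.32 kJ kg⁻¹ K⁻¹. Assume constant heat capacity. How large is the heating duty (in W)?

Q = 61500 W

Q = ṁ·Cp·ΔT = 4490 × 2.32 × (27.2 − 5.96) = 221250 kJ/h
Converting: 221250 / 3600 s = 61.459 kW
Heating duty = 61459 W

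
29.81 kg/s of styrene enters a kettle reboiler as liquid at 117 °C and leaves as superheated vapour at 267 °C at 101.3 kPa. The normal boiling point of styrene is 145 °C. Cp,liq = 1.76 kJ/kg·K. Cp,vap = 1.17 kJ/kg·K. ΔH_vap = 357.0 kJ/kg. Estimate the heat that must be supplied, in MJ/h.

liquid 117→145 °C: 49.28 kJ/kg
vaporisation at 145 °C: 357 kJ/kg
vapour 145→267 °C: 142.74 kJ/kg
Δh = 49.28 + 357 + 142.74 = 549.02 kJ/kg
Q = ṁ·Δh = 29.81 kg/s × 549.02 kJ/kg = 16366 kJ/s
|Q| = 16366 kW = 58919 MJ/h

Q = 58900 MJ/h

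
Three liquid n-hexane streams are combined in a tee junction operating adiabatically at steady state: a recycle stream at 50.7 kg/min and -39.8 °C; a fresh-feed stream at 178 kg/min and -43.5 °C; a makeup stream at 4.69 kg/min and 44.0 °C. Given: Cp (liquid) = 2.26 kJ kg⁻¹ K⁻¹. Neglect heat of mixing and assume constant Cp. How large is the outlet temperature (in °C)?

No heat crosses the boundary, so H_out = H_in.
T_out = Σ ṁᵢCp,ᵢTᵢ / Σ ṁᵢCp,ᵢ
      = -21593 / 527.46 = -40.938 °C

T_out = -40.9 °C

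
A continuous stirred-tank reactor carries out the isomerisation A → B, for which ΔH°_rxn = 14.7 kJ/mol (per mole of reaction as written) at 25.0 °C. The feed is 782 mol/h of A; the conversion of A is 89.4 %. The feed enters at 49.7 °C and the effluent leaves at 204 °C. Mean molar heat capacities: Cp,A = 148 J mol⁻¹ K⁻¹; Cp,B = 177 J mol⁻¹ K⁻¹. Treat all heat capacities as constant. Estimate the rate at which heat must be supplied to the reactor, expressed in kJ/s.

Q_in = 8.82 kJ/s

Extent of reaction ξ = 0.894 × 782 = 699.11 mol/h
Reaction term: ξ·ΔH°_rxn = 699.11 × 14.7 = 10277 kJ/h
Sensible, feed 49.7→25 °C: -2858.7 kJ/h
Outlet flows (mol/h): A 82.892, B 699.11
Sensible, products 25→204 °C: 24346 kJ/h
Q = ΔH = 31764 kJ/h = 8.8233 kW
Heat supplied = 8.8233 kJ/s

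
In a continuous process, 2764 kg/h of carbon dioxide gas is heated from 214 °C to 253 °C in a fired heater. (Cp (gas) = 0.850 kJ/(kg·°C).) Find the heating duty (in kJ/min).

Q = 1530 kJ/min

Q = ṁ·Cp·ΔT = 2764 × 0.850 × (253 − 214) = 91627 kJ/h
Converting: 91627 / 3600 s = 25.452 kW
Heating duty = 1527.1 kJ/min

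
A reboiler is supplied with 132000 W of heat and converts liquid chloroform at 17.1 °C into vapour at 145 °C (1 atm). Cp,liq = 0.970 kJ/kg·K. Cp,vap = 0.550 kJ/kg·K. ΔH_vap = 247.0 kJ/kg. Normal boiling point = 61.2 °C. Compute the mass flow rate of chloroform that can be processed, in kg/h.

ṁ = 1410 kg/h

Δh = 0.970×(61.2−17.1) + 247.0 + 0.550×(145−61.2) = 335.87 kJ/kg
Q = 132000 W = 132 kJ/s = 475200 kJ/h
ṁ = Q/Δh = 475200 / 335.87 = 1414.8 kg/h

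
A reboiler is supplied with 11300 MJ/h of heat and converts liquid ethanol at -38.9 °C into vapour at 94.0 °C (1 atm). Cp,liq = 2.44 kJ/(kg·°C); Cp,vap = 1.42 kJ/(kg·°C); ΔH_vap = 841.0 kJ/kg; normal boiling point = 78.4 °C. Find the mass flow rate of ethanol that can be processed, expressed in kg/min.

Δh = 2.44×(78.4−-38.9) + 841.0 + 1.42×(94.0−78.4) = 1149.4 kJ/kg
Q = 11300 MJ/h = 3138.9 kJ/s = 188330 kJ/min
ṁ = Q/Δh = 188330 / 1149.4 = 163.86 kg/min

ṁ = 164 kg/min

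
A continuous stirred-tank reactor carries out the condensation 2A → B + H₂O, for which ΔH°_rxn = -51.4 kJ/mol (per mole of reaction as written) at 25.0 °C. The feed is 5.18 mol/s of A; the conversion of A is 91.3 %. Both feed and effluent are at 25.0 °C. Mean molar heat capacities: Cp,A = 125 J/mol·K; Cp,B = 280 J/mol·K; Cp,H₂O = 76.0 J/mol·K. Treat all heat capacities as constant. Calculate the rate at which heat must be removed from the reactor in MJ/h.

Q_out = 438 MJ/h

Extent of reaction ξ = 0.913 × 5.18 / 2 = 2.3647 mol/s
Reaction term: ξ·ΔH°_rxn = 2.3647 × -51.4 = -121.54 kJ/s
Q = ΔH = -121.54 kJ/s = -121.54 kW
Heat removed = 437.56 MJ/h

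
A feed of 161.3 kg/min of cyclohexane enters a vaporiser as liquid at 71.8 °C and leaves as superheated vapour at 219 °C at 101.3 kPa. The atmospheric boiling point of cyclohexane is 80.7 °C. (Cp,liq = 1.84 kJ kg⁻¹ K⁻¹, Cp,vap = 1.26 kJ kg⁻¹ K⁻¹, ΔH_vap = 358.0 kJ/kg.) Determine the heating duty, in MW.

liquid 71.8→80.7 °C: 16.376 kJ/kg
vaporisation at 80.7 °C: 358 kJ/kg
vapour 80.7→219 °C: 174.26 kJ/kg
Δh = 16.376 + 358 + 174.26 = 548.63 kJ/kg
Q = ṁ·Δh = 161.3 kg/min × 548.63 kJ/kg = 88495 kJ/min
|Q| = 1474.9 kW = 1.4749 MW

Q = 1.47 MW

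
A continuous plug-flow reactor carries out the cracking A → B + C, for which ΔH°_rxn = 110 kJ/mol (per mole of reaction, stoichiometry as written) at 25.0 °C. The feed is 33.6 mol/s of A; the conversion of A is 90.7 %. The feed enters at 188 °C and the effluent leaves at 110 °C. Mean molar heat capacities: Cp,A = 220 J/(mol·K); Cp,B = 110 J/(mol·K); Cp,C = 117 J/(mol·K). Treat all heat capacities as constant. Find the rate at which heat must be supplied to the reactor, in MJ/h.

Extent of reaction ξ = 0.907 × 33.6 = 30.475 mol/s
Reaction term: ξ·ΔH°_rxn = 30.475 × 110 = 3352.3 kJ/s
Sensible, feed 188→25 °C: -1204.9 kJ/s
Outlet flows (mol/s): A 3.1248, B 30.475, C 30.475
Sensible, products 25→110 °C: 646.45 kJ/s
Q = ΔH = 2793.8 kJ/s = 2793.8 kW
Heat supplied = 10058 MJ/h

Q_in = 10100 MJ/h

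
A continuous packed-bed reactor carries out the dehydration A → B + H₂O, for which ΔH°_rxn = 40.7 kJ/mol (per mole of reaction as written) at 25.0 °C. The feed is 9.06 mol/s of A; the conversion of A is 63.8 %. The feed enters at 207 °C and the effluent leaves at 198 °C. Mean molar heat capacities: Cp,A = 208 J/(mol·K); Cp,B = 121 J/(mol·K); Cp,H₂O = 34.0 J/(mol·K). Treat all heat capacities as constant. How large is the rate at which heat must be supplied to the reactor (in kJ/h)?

Extent of reaction ξ = 0.638 × 9.06 = 5.7803 mol/s
Reaction term: ξ·ΔH°_rxn = 5.7803 × 40.7 = 235.26 kJ/s
Sensible, feed 207→25 °C: -342.98 kJ/s
Outlet flows (mol/s): A 3.2797, B 5.7803, H₂O 5.7803
Sensible, products 25→198 °C: 273.02 kJ/s
Q = ΔH = 165.3 kJ/s = 165.3 kW
Heat supplied = 595070 kJ/h

Q_in = 595000 kJ/h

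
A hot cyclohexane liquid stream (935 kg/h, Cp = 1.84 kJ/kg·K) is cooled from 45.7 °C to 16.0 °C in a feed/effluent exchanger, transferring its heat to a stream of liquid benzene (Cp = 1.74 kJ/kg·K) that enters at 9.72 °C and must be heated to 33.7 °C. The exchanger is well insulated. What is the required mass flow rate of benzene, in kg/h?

Heat released by hot stream: Q = 935 × 1.84 × (45.7 − 16.0) = 51096 kJ/h
Energy balance on cold side (adiabatic exchanger): Q = ṁ_c·Cp_c·(T_c,out − T_c,in)
ṁ_c = 51096 / [1.74 × (33.7 − 9.72)] = 1224.6 kg/h

ṁ_c = 1220 kg/h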